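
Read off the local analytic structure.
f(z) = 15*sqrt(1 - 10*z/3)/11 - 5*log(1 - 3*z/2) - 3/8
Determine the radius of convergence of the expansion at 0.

The radius of convergence is 3/10.

Branch term (-5)*log(1 - z/(2/3)): its argument vanishes at z = 2/3, a logarithmic branch point, modulus 2/3.
Branch term (15/11)*sqrt(1 - z/(3/10)): its argument vanishes at z = 3/10, a square-root branch point, modulus 3/10.
The radius of convergence is the smallest modulus among the singular points: 3/10.


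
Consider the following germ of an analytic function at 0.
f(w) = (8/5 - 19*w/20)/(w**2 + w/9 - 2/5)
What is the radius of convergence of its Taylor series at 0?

The radius of convergence is -1/18 + (1/90)*sqrt(3265).

Denominator factor (w**2 + w/9 - 2/5): discriminant 653/405, real irrational roots -1/18 + (1/90)*sqrt(3265) and -1/18 - (1/90)*sqrt(3265); poles of order 1, moduli -1/18 + (1/90)*sqrt(3265) and 1/18 + (1/90)*sqrt(3265).
The radius of convergence is the smallest modulus among the singular points: -1/18 + (1/90)*sqrt(3265).


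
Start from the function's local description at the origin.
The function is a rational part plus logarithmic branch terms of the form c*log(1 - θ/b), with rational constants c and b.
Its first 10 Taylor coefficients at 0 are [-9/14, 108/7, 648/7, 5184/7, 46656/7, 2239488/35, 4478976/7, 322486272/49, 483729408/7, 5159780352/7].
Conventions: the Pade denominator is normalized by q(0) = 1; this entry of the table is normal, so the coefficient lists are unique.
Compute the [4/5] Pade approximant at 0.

Taylor coefficients needed (read off): a_0 = -9/14, a_1 = 108/7, a_2 = 648/7, a_3 = 5184/7, a_4 = 46656/7, a_5 = 2239488/35, a_6 = 4478976/7, a_7 = 322486272/49, a_8 = 483729408/7, a_9 = 5159780352/7.
Write the denominator as Q(θ) = 1 + q1*θ + q2*θ^2 + q3*θ^3 + q4*θ^4 + q5*θ^5. Requiring Q*f - P = O(θ^10) with deg P <= 4 kills the coefficients of θ^5..θ^9 in Q*f:
  θ^5: a_5 + q1*a_4 + q2*a_3 + q3*a_2 + q4*a_1 + q5*a_0 = 0, i.e. 2239488/35 + (46656/7)*q1 + (5184/7)*q2 + (648/7)*q3 + (108/7)*q4 + (-9/14)*q5 = 0.
  θ^6: a_6 + q1*a_5 + q2*a_4 + q3*a_3 + q4*a_2 + q5*a_1 = 0, i.e. 4478976/7 + (2239488/35)*q1 + (46656/7)*q2 + (5184/7)*q3 + (648/7)*q4 + (108/7)*q5 = 0.
  θ^7: a_7 + q1*a_6 + q2*a_5 + q3*a_4 + q4*a_3 + q5*a_2 = 0, i.e. 322486272/49 + (4478976/7)*q1 + (2239488/35)*q2 + (46656/7)*q3 + (5184/7)*q4 + (648/7)*q5 = 0.
  θ^8: a_8 + q1*a_7 + q2*a_6 + q3*a_5 + q4*a_4 + q5*a_3 = 0, i.e. 483729408/7 + (322486272/49)*q1 + (4478976/7)*q2 + (2239488/35)*q3 + (46656/7)*q4 + (5184/7)*q5 = 0.
  θ^9: a_9 + q1*a_8 + q2*a_7 + q3*a_6 + q4*a_5 + q5*a_4 = 0, i.e. 5159780352/7 + (483729408/7)*q1 + (322486272/49)*q2 + (4478976/7)*q3 + (2239488/35)*q4 + (46656/7)*q5 = 0.
Solving this linear system: q1 = -554/21, q2 = 1632/7, q3 = -37728/49, q4 = 33408/49, q5 = 20736/245.
The numerator is Q*f truncated at degree 4: P0 = a_0 = -9/14; P1 = a_1 + q1*a_0 = 1587/49; P2 = a_2 + q1*a_1 + q2*a_0 = -22752/49; P3 = a_3 + q1*a_2 + q2*a_1 + q3*a_0 = 819936/343; P4 = a_4 + q1*a_3 + q2*a_2 + q3*a_1 + q4*a_0 = -1237248/343.

The Pade approximant has numerator coefficients [-9/14, 1587/49, -22752/49, 819936/343, -1237248/343]; denominator coefficients [1, -554/21, 1632/7, -37728/49, 33408/49, 20736/245].


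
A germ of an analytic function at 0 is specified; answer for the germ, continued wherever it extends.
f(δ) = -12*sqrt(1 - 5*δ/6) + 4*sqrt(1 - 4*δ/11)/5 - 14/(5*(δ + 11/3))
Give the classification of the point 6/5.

The point is an algebraic (square-root) branch point.

The term (-12)*sqrt(1 - δ/(6/5)) has argument 1 - 6/5/(6/5) = 0 at 6/5: a square-root (algebraic, two-sheeted) branch point; the remaining terms are analytic or single-valued there.


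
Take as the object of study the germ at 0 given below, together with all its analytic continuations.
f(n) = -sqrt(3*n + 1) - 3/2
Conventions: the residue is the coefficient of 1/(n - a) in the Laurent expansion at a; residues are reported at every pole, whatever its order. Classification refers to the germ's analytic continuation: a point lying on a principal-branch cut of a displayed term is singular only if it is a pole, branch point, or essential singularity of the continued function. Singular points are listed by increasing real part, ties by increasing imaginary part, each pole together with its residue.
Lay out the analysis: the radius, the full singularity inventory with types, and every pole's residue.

Radius of convergence at 0: 1/3.
At -1/3: an algebraic (square-root) branch point.

Branch term (-1)*sqrt(1 - n/(-1/3)): its argument vanishes at n = -1/3, a square-root branch point, modulus 1/3.
The radius of convergence is the smallest modulus among the singular points: 1/3.


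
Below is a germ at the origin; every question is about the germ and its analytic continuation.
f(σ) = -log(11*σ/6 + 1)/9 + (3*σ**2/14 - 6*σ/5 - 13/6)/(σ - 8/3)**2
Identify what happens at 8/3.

The denominator factor σ - 8/3 vanishes at 8/3 and appears to the power 2; the numerator there equals -269/70, nonzero, and no other factor vanishes.
The branch terms are analytic at this point.
Hence a pole whose order is the multiplicity, 2.

The point is a pole of order 2.


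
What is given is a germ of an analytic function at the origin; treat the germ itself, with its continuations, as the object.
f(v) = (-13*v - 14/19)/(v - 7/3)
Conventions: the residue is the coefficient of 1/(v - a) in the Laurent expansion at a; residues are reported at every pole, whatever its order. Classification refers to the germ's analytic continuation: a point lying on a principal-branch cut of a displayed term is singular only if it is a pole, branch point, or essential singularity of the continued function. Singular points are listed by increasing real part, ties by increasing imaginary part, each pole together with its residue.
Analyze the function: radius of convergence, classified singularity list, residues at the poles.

Radius of convergence at 0: 7/3.
At 7/3: a pole of order 1; residue -1771/57.

Denominator factor (v - 7/3): pole of order 1 at 7/3, modulus 7/3.
The radius of convergence is the smallest modulus among the singular points: 7/3.
At the order-1 pole 7/3 set g(v) = (v - (7/3))*f(v) = -13*v - 14/19.
Simple pole: residue = g(a) at a = 7/3, which is -1771/57.


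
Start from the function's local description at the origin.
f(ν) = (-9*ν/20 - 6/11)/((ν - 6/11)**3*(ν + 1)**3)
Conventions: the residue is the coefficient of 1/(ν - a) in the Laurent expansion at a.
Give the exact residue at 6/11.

At the order-3 pole 6/11 set g(ν) = (ν - (6/11))^3*f(ν) = (-9*ν/20 - 6/11)/(ν + 1)**3.
Order-3 pole: residue = g''(a)/2; g''(6/11) = -1712997/2839714, so the residue is -1712997/5679428.

The residue is -1712997/5679428.


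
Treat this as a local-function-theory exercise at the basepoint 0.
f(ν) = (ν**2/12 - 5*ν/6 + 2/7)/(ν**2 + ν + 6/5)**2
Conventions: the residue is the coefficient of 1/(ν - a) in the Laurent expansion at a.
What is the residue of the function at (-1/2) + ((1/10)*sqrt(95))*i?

The factor ν**2 + ν + 6/5 splits as (ν - a)(ν - a') with a = (-1/2) + ((1/10)*sqrt(95))*i, a' = (-1/2) - ((1/10)*sqrt(95))*i. At the order-2 pole a set g(ν) = (ν - a)^2*f(ν) = [ν**2/12 - 5*ν/6 + 2/7] / (ν - a')^2.
Order-2 pole: residue = g'(a); g'((-1/2) + ((1/10)*sqrt(95))*i) = -((337/15162)*sqrt(95))*i, so the residue is -((337/15162)*sqrt(95))*i.

The residue is -((337/15162)*sqrt(95))*i.


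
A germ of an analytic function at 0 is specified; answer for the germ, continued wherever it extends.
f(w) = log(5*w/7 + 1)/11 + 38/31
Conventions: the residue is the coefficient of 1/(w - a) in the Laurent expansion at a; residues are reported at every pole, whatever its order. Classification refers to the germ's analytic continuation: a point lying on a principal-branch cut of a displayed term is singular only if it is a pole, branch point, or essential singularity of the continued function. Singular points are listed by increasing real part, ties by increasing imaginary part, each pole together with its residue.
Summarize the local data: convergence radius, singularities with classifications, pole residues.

Radius of convergence at 0: 7/5.
At -7/5: a logarithmic branch point.

Branch term (1/11)*log(1 - w/(-7/5)): its argument vanishes at w = -7/5, a logarithmic branch point, modulus 7/5.
The radius of convergence is the smallest modulus among the singular points: 7/5.


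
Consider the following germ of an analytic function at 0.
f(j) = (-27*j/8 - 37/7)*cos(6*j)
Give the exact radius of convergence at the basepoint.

The factor cos(6*j) is entire and contributes no finite singular point.
The polynomial part has no poles.
No finite singular points: the Taylor series at 0 converges everywhere.

The radius of convergence is infinite.


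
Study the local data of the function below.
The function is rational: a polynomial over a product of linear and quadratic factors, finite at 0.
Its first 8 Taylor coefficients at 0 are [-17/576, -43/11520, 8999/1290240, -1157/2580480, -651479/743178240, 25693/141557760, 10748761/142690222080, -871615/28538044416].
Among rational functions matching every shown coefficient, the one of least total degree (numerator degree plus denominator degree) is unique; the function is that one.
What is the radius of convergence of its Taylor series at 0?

No rational of total degree below 6 reproduces all 8 coefficients; solving the [2/4] Pade equations on them gives f(θ) = (2*θ**2/21 - 8*θ/5 - 17/4)/(θ**2 + 3*θ/2 + 12)**2, whose expansion matches every shown term.
Denominator factor (θ**2 + 3*θ/2 + 12)^2: discriminant -183/4, complex-conjugate roots (-3/4) + ((1/4)*sqrt(183))*i and (-3/4) - ((1/4)*sqrt(183))*i; poles of order 2, moduli (2)*sqrt(3) and (2)*sqrt(3).
The radius of convergence is the smallest modulus among the singular points: (2)*sqrt(3).

The radius of convergence is (2)*sqrt(3).


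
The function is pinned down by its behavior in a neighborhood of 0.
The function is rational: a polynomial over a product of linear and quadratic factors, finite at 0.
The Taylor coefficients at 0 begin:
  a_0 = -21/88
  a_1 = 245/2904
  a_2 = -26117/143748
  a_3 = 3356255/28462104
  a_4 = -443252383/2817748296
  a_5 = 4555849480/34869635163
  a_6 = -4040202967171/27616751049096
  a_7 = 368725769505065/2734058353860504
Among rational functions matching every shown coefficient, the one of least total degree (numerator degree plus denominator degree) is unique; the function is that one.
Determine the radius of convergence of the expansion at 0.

The radius of convergence is -5/18 + (1/126)*sqrt(26173).

No rational of total degree below 2 reproduces all 8 coefficients; solving the [0/2] Pade equations on them gives f(α) = 3/(8*(α**2 - 5*α/9 - 11/7)), whose expansion matches every shown term.
Denominator factor (α**2 - 5*α/9 - 11/7): discriminant 3739/567, real irrational roots 5/18 + (1/126)*sqrt(26173) and 5/18 - (1/126)*sqrt(26173); poles of order 1, moduli 5/18 + (1/126)*sqrt(26173) and -5/18 + (1/126)*sqrt(26173).
The radius of convergence is the smallest modulus among the singular points: -5/18 + (1/126)*sqrt(26173).


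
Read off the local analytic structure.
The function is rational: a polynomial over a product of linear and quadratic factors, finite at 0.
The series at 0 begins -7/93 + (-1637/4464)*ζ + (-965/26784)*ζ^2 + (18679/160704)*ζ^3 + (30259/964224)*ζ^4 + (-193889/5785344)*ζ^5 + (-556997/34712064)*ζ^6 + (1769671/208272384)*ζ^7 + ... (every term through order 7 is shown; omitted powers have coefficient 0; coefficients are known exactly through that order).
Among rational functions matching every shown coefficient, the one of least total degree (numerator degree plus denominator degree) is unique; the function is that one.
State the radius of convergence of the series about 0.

No rational of total degree below 3 reproduces all 8 coefficients; solving the [1/2] Pade equations on them gives f(ζ) = (-17*ζ/16 - 7/31)/(ζ**2 - ζ/2 + 3), whose expansion matches every shown term.
Denominator factor (ζ**2 - ζ/2 + 3): discriminant -47/4, complex-conjugate roots (1/4) + ((1/4)*sqrt(47))*i and (1/4) - ((1/4)*sqrt(47))*i; poles of order 1, moduli sqrt(3) and sqrt(3).
The radius of convergence is the smallest modulus among the singular points: sqrt(3).

The radius of convergence is sqrt(3).


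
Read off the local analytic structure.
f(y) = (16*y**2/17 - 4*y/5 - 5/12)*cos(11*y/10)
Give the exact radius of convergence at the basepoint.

The radius of convergence is infinite.

The factor cos(11*y/10) is entire and contributes no finite singular point.
The polynomial part has no poles.
No finite singular points: the Taylor series at 0 converges everywhere.


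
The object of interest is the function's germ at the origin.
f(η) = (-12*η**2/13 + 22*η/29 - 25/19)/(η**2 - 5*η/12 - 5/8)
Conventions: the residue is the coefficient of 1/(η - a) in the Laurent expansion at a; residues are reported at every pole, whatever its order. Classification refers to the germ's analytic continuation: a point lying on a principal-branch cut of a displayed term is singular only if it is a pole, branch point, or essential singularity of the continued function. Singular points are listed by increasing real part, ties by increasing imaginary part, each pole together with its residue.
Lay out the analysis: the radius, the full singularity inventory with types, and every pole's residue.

Denominator factor (η**2 - 5*η/12 - 5/8): discriminant 385/144, real irrational roots 5/24 + (1/24)*sqrt(385) and 5/24 - (1/24)*sqrt(385); poles of order 1, moduli 5/24 + (1/24)*sqrt(385) and -5/24 + (1/24)*sqrt(385).
The radius of convergence is the smallest modulus among the singular points: -5/24 + (1/24)*sqrt(385).
The factor η**2 - 5*η/12 - 5/8 splits as (η - a)(η - a') with a = 5/24 - (1/24)*sqrt(385), a' = 5/24 + (1/24)*sqrt(385). At the order-1 pole a set g(η) = (η - a)*f(η) = [-12*η**2/13 + 22*η/29 - 25/19] / (η - a').
Simple pole: residue = g(a) at a = 5/24 - (1/24)*sqrt(385), which is 141/754 + (62397/1103102)*sqrt(385).
The factor η**2 - 5*η/12 - 5/8 splits as (η - a)(η - a') with a = 5/24 + (1/24)*sqrt(385), a' = 5/24 - (1/24)*sqrt(385). At the order-1 pole a set g(η) = (η - a)*f(η) = [-12*η**2/13 + 22*η/29 - 25/19] / (η - a').
Simple pole: residue = g(a) at a = 5/24 + (1/24)*sqrt(385), which is 141/754 - (62397/1103102)*sqrt(385).
List the singular points by increasing real part (a conjugate pair: the negative imaginary part first).

Radius of convergence at 0: -5/24 + (1/24)*sqrt(385).
At 5/24 - (1/24)*sqrt(385): a pole of order 1; residue 141/754 + (62397/1103102)*sqrt(385).
At 5/24 + (1/24)*sqrt(385): a pole of order 1; residue 141/754 - (62397/1103102)*sqrt(385).


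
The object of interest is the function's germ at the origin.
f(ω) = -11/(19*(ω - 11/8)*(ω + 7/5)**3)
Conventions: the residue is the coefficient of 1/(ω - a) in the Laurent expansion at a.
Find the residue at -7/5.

At the order-3 pole -7/5 set g(ω) = (ω - (-7/5))^3*f(ω) = -11/(19*(ω - 11/8)).
Order-3 pole: residue = g''(a)/2; g''(-7/5) = 1408000/25984989, so the residue is 704000/25984989.

The residue is 704000/25984989.


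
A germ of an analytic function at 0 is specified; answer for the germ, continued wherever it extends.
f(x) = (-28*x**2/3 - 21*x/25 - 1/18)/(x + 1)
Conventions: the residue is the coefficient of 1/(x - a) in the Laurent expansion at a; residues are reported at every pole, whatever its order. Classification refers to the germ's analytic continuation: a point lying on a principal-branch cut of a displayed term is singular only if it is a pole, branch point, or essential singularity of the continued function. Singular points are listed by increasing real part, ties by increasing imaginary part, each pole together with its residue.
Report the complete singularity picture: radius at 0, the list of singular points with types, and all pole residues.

Radius of convergence at 0: 1.
At -1: a pole of order 1; residue -3847/450.

Denominator factor (x + 1): pole of order 1 at -1, modulus 1.
The radius of convergence is the smallest modulus among the singular points: 1.
At the order-1 pole -1 set g(x) = (x - (-1))*f(x) = -28*x**2/3 - 21*x/25 - 1/18.
Simple pole: residue = g(a) at a = -1, which is -3847/450.


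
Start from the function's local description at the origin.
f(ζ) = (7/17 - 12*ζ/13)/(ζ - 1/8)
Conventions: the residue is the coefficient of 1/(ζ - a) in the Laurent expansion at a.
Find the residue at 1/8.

At the order-1 pole 1/8 set g(ζ) = (ζ - (1/8))*f(ζ) = 7/17 - 12*ζ/13.
Simple pole: residue = g(a) at a = 1/8, which is 131/442.

The residue is 131/442.


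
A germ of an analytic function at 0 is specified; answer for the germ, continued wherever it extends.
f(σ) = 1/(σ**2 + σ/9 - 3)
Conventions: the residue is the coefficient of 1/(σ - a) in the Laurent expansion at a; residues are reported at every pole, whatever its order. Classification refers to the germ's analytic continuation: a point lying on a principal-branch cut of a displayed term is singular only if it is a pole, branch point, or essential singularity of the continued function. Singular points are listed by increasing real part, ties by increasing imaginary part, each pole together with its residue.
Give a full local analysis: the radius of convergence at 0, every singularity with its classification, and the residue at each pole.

Radius of convergence at 0: -1/18 + (1/18)*sqrt(973).
At -1/18 - (1/18)*sqrt(973): a pole of order 1; residue -(9/973)*sqrt(973).
At -1/18 + (1/18)*sqrt(973): a pole of order 1; residue (9/973)*sqrt(973).

Denominator factor (σ**2 + σ/9 - 3): discriminant 973/81, real irrational roots -1/18 + (1/18)*sqrt(973) and -1/18 - (1/18)*sqrt(973); poles of order 1, moduli -1/18 + (1/18)*sqrt(973) and 1/18 + (1/18)*sqrt(973).
The radius of convergence is the smallest modulus among the singular points: -1/18 + (1/18)*sqrt(973).
The factor σ**2 + σ/9 - 3 splits as (σ - a)(σ - a') with a = -1/18 - (1/18)*sqrt(973), a' = -1/18 + (1/18)*sqrt(973). At the order-1 pole a set g(σ) = (σ - a)*f(σ) = [1] / (σ - a').
Simple pole: residue = g(a) at a = -1/18 - (1/18)*sqrt(973), which is -(9/973)*sqrt(973).
The factor σ**2 + σ/9 - 3 splits as (σ - a)(σ - a') with a = -1/18 + (1/18)*sqrt(973), a' = -1/18 - (1/18)*sqrt(973). At the order-1 pole a set g(σ) = (σ - a)*f(σ) = [1] / (σ - a').
Simple pole: residue = g(a) at a = -1/18 + (1/18)*sqrt(973), which is (9/973)*sqrt(973).
List the singular points by increasing real part (a conjugate pair: the negative imaginary part first).


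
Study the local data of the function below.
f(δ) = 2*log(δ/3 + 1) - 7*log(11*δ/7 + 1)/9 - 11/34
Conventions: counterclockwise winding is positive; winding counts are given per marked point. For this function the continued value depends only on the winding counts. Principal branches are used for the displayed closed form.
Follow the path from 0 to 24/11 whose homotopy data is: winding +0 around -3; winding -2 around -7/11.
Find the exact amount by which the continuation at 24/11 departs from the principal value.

The rational part is single-valued and drops out of the difference; each branch term changes only by its own monodromy.
(-7/9)*log(1 - δ/(-7/11)): each positive loop around -7/11 adds 2*pi*i to the log, so winding -2 contributes (-7/9)*(-2)*2*pi*i = (28/9)*pi*i.
(2)*log(1 - δ/(-3)): winding 0 around -3, so this term returns to its principal value, contribution 0.
Summing the contributions at δ = 24/11 gives (28/9)*pi*i.

Continued minus principal equals (28/9)*pi*i.


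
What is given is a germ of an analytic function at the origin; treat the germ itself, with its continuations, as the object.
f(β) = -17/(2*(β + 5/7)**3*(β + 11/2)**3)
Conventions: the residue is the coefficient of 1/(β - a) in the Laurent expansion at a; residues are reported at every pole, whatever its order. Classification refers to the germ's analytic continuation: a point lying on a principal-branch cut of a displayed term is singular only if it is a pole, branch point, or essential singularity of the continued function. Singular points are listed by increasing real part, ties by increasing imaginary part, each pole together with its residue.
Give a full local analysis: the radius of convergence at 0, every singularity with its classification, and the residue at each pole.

Denominator factor (β + 5/7)^3: pole of order 3 at -5/7, modulus 5/7.
Denominator factor (β + 11/2)^3: pole of order 3 at -11/2, modulus 11/2.
The radius of convergence is the smallest modulus among the singular points: 5/7.
At the order-3 pole -11/2 set g(β) = (β - (-11/2))^3*f(β) = -17/(2*(β + 5/7)**3).
Order-3 pole: residue = g''(a)/2; g''(-11/2) = 54858048/1350125107, so the residue is 27429024/1350125107.
At the order-3 pole -5/7 set g(β) = (β - (-5/7))^3*f(β) = -17/(2*(β + 11/2)**3).
Order-3 pole: residue = g''(a)/2; g''(-5/7) = -54858048/1350125107, so the residue is -27429024/1350125107.
List the singular points by increasing real part (a conjugate pair: the negative imaginary part first).

Radius of convergence at 0: 5/7.
At -11/2: a pole of order 3; residue 27429024/1350125107.
At -5/7: a pole of order 3; residue -27429024/1350125107.


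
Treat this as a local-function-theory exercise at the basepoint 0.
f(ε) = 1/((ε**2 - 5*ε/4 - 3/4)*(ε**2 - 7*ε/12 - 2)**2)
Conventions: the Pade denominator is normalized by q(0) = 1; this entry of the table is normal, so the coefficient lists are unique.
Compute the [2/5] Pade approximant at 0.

Taylor coefficients needed (expand at 0): a_0 = -1/3, a_1 = 3/4, a_2 = -1217/576, a_3 = 50245/10368, a_4 = -3757783/331776, a_5 = 102388403/3981312, a_6 = -33470196103/573308928, a_7 = 37830724595/286654464.
Write the denominator as Q(ε) = 1 + q1*ε + q2*ε^2 + q3*ε^3 + q4*ε^4 + q5*ε^5. Requiring Q*f - P = O(ε^8) with deg P <= 2 kills the coefficients of ε^3..ε^7 in Q*f:
  ε^3: a_3 + q1*a_2 + q2*a_1 + q3*a_0 = 0, i.e. 50245/10368 + (-1217/576)*q1 + (3/4)*q2 + (-1/3)*q3 = 0.
  ε^4: a_4 + q1*a_3 + q2*a_2 + q3*a_1 + q4*a_0 = 0, i.e. -3757783/331776 + (50245/10368)*q1 + (-1217/576)*q2 + (3/4)*q3 + (-1/3)*q4 = 0.
  ε^5: a_5 + q1*a_4 + q2*a_3 + q3*a_2 + q4*a_1 + q5*a_0 = 0, i.e. 102388403/3981312 + (-3757783/331776)*q1 + (50245/10368)*q2 + (-1217/576)*q3 + (3/4)*q4 + (-1/3)*q5 = 0.
  ε^6: a_6 + q1*a_5 + q2*a_4 + q3*a_3 + q4*a_2 + q5*a_1 = 0, i.e. -33470196103/573308928 + (102388403/3981312)*q1 + (-3757783/331776)*q2 + (50245/10368)*q3 + (-1217/576)*q4 + (3/4)*q5 = 0.
  ε^7: a_7 + q1*a_6 + q2*a_5 + q3*a_4 + q4*a_3 + q5*a_2 = 0, i.e. 37830724595/286654464 + (-33470196103/573308928)*q1 + (102388403/3981312)*q2 + (-3757783/331776)*q3 + (50245/10368)*q4 + (-1217/576)*q5 = 0.
Solving this linear system: q1 = 2131/844, q2 = -22031/40512, q3 = -980491/364608, q4 = 22883/182304, q5 = 17795/22788.
The numerator is Q*f truncated at degree 2: P0 = a_0 = -1/3; P1 = a_1 + q1*a_0 = -58/633; P2 = a_2 + q1*a_1 + q2*a_0 = -8/211.

The Pade approximant has numerator coefficients [-1/3, -58/633, -8/211]; denominator coefficients [1, 2131/844, -22031/40512, -980491/364608, 22883/182304, 17795/22788].


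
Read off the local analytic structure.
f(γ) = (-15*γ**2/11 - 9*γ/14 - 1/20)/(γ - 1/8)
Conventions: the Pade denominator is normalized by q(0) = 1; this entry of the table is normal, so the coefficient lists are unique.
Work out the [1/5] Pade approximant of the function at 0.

Taylor coefficients needed (expand at 0): a_0 = 2/5, a_1 = 292/35, a_2 = 29896/385, a_3 = 239168/385, a_4 = 1913344/385, a_5 = 15306752/385, a_6 = 122454016/385.
Write the denominator as Q(γ) = 1 + q1*γ + q2*γ^2 + q3*γ^3 + q4*γ^4 + q5*γ^5. Requiring Q*f - P = O(γ^7) with deg P <= 1 kills the coefficients of γ^2..γ^6 in Q*f:
  γ^2: a_2 + q1*a_1 + q2*a_0 = 0, i.e. 29896/385 + (292/35)*q1 + (2/5)*q2 = 0.
  γ^3: a_3 + q1*a_2 + q2*a_1 + q3*a_0 = 0, i.e. 239168/385 + (29896/385)*q1 + (292/35)*q2 + (2/5)*q3 = 0.
  γ^4: a_4 + q1*a_3 + q2*a_2 + q3*a_1 + q4*a_0 = 0, i.e. 1913344/385 + (239168/385)*q1 + (29896/385)*q2 + (292/35)*q3 + (2/5)*q4 = 0.
  γ^5: a_5 + q1*a_4 + q2*a_3 + q3*a_2 + q4*a_1 + q5*a_0 = 0, i.e. 15306752/385 + (1913344/385)*q1 + (239168/385)*q2 + (29896/385)*q3 + (292/35)*q4 + (2/5)*q5 = 0.
  γ^6: a_6 + q1*a_5 + q2*a_4 + q3*a_3 + q4*a_2 + q5*a_1 = 0, i.e. 122454016/385 + (15306752/385)*q1 + (1913344/385)*q2 + (239168/385)*q3 + (29896/385)*q4 + (292/35)*q5 = 0.
Solving this linear system: q1 = -175455887/16437454, q2 = 234253845/8218727, q3 = -6811803600/90405997, q4 = 17304178500/90405997, q5 = -403764165000/994465967.
The numerator is Q*f truncated at degree 1: P0 = a_0 = 2/5; P1 = a_1 + q1*a_0 = 234335415/57531089.

The Pade approximant has numerator coefficients [2/5, 234335415/57531089]; denominator coefficients [1, -175455887/16437454, 234253845/8218727, -6811803600/90405997, 17304178500/90405997, -403764165000/994465967].


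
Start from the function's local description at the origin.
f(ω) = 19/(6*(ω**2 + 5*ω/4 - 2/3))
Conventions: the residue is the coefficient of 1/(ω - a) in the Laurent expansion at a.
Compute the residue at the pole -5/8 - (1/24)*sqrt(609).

The residue is -(38/609)*sqrt(609).

The factor ω**2 + 5*ω/4 - 2/3 splits as (ω - a)(ω - a') with a = -5/8 - (1/24)*sqrt(609), a' = -5/8 + (1/24)*sqrt(609). At the order-1 pole a set g(ω) = (ω - a)*f(ω) = [19/6] / (ω - a').
Simple pole: residue = g(a) at a = -5/8 - (1/24)*sqrt(609), which is -(38/609)*sqrt(609).


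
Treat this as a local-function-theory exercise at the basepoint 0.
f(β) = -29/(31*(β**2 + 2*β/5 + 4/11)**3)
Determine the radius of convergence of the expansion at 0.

Denominator factor (β**2 + 2*β/5 + 4/11)^3: discriminant -356/275, complex-conjugate roots (-1/5) + ((1/55)*sqrt(979))*i and (-1/5) - ((1/55)*sqrt(979))*i; poles of order 3, moduli (2/11)*sqrt(11) and (2/11)*sqrt(11).
The radius of convergence is the smallest modulus among the singular points: (2/11)*sqrt(11).

The radius of convergence is (2/11)*sqrt(11).


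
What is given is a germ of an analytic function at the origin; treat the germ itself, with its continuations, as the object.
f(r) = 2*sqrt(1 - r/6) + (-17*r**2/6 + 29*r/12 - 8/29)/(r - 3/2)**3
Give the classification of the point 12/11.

The point is a regular point.

Denominator factors: r - 3/2 = -9/22 at r = 12/11 — none vanishes.
Branch term sqrt(1 - r/(6)): argument at 12/11 is 9/11, nonzero, so 12/11 is not its branch point (a point on a principal cut is still regular for the continued germ).
So the germ continues analytically to 12/11.


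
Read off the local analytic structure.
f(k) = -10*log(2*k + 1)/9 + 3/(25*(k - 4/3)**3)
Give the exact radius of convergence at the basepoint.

The radius of convergence is 1/2.

Denominator factor (k - 4/3)^3: pole of order 3 at 4/3, modulus 4/3.
Branch term (-10/9)*log(1 - k/(-1/2)): its argument vanishes at k = -1/2, a logarithmic branch point, modulus 1/2.
The radius of convergence is the smallest modulus among the singular points: 1/2.


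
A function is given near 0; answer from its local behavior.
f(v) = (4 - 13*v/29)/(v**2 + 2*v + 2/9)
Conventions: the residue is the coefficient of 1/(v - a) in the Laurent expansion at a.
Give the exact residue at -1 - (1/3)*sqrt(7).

The residue is -13/58 - (387/406)*sqrt(7).

The factor v**2 + 2*v + 2/9 splits as (v - a)(v - a') with a = -1 - (1/3)*sqrt(7), a' = -1 + (1/3)*sqrt(7). At the order-1 pole a set g(v) = (v - a)*f(v) = [4 - 13*v/29] / (v - a').
Simple pole: residue = g(a) at a = -1 - (1/3)*sqrt(7), which is -13/58 - (387/406)*sqrt(7).


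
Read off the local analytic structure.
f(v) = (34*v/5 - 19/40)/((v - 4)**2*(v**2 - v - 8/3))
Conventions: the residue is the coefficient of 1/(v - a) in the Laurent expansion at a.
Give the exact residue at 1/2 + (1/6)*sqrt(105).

The factor v**2 - v - 8/3 splits as (v - a)(v - a') with a = 1/2 + (1/6)*sqrt(105), a' = 1/2 - (1/6)*sqrt(105). At the order-1 pole a set g(v) = (v - a)*f(v) = [(34*v/5 - 19/40)/(v - 4)**2] / (v - a').
Simple pole: residue = g(a) at a = 1/2 + (1/6)*sqrt(105), which is 6357/8960 + (18843/313600)*sqrt(105).

The residue is 6357/8960 + (18843/313600)*sqrt(105).


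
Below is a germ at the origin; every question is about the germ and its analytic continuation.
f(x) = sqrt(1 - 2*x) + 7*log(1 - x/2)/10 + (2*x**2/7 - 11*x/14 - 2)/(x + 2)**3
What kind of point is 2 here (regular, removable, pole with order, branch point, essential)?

The term (7/10)*log(1 - x/(2)) has argument 1 - 2/(2) = 0 at 2: a logarithmic (infinitely-sheeted) branch point; the remaining terms are analytic or single-valued there.

The point is a logarithmic branch point.


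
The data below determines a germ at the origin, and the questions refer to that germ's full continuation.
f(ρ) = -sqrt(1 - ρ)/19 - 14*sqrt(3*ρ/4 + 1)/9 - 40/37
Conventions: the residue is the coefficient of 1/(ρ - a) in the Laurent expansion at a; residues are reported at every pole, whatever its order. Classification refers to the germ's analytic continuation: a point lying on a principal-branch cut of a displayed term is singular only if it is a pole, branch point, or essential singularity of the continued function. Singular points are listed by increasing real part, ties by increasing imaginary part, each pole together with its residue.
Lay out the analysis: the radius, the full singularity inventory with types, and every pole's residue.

Branch term (-14/9)*sqrt(1 - ρ/(-4/3)): its argument vanishes at ρ = -4/3, a square-root branch point, modulus 4/3.
Branch term (-1/19)*sqrt(1 - ρ/(1)): its argument vanishes at ρ = 1, a square-root branch point, modulus 1.
The radius of convergence is the smallest modulus among the singular points: 1.
List the singular points by increasing real part (a conjugate pair: the negative imaginary part first).

Radius of convergence at 0: 1.
At -4/3: an algebraic (square-root) branch point.
At 1: an algebraic (square-root) branch point.


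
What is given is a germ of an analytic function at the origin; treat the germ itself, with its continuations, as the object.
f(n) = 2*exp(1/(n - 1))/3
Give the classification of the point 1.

The point is an essential singularity.

The exponent 1/(n - (1)) has a pole at 1, so exp(1/(n - (1))) takes every nonzero value near it: an essential singularity (not a pole of any order).


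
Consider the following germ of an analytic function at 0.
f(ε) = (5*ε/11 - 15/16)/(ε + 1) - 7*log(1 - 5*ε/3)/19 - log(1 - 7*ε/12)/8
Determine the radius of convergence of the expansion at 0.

The radius of convergence is 3/5.

Denominator factor (ε + 1): pole of order 1 at -1, modulus 1.
Branch term (-1/8)*log(1 - ε/(12/7)): its argument vanishes at ε = 12/7, a logarithmic branch point, modulus 12/7.
Branch term (-7/19)*log(1 - ε/(3/5)): its argument vanishes at ε = 3/5, a logarithmic branch point, modulus 3/5.
The radius of convergence is the smallest modulus among the singular points: 3/5.


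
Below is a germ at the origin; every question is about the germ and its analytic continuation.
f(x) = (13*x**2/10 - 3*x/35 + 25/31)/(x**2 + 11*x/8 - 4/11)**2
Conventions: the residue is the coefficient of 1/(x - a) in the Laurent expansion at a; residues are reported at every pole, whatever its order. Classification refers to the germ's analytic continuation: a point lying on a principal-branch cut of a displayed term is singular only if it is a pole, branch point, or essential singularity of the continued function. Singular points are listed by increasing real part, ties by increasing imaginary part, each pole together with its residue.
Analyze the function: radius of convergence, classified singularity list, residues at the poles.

Radius of convergence at 0: -11/16 + (1/176)*sqrt(25905).
At -11/16 - (1/176)*sqrt(25905): a pole of order 2; residue (4798784/6017437125)*sqrt(25905).
At -11/16 + (1/176)*sqrt(25905): a pole of order 2; residue -(4798784/6017437125)*sqrt(25905).


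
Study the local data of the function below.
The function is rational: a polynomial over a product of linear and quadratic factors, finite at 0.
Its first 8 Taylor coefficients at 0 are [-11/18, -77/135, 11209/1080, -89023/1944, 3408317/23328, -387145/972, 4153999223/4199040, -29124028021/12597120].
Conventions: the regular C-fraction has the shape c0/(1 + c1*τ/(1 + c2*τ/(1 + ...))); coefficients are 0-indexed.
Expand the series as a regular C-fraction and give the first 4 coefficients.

Taylor coefficients (read off): a_0 = -11/18, a_1 = -77/135, a_2 = 11209/1080, a_3 = -89023/1944.
c0 = a_0 = -11/18. Peel one level at a time: if S = 1 + c*τ/S' with S'(0) = 1, then c is the τ-coefficient of S and S' = c*τ/(S - 1).
S_1 = c0/f = 1 + (-14/15)*τ + (16069/900)*τ^2 + ...; c1 = -14/15.
S_2 = c1*τ/(S_1 - 1) = 1 + (16069/840)*τ + (7079209/28224)*τ^2 + ...; c2 = 16069/840.
S_3 = c2*τ/(S_2 - 1) = 1 + (-35396045/2699592)*τ + ...; c3 = -35396045/2699592.

The regular C-fraction coefficients are [-11/18, -14/15, 16069/840, -35396045/2699592].


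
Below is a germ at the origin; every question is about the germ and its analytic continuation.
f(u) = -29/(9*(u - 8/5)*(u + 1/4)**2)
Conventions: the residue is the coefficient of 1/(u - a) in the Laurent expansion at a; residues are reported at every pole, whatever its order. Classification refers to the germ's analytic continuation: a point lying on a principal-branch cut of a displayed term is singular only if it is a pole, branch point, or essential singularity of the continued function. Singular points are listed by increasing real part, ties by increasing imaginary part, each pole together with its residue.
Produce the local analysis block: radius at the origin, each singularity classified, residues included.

Denominator factor (u + 1/4)^2: pole of order 2 at -1/4, modulus 1/4.
Denominator factor (u - 8/5): pole of order 1 at 8/5, modulus 8/5.
The radius of convergence is the smallest modulus among the singular points: 1/4.
At the order-2 pole -1/4 set g(u) = (u - (-1/4))^2*f(u) = -29/(9*(u - 8/5)).
Order-2 pole: residue = g'(a); g'(-1/4) = 11600/12321, so the residue is 11600/12321.
At the order-1 pole 8/5 set g(u) = (u - (8/5))*f(u) = -29/(9*(u + 1/4)**2).
Simple pole: residue = g(a) at a = 8/5, which is -11600/12321.
List the singular points by increasing real part (a conjugate pair: the negative imaginary part first).

Radius of convergence at 0: 1/4.
At -1/4: a pole of order 2; residue 11600/12321.
At 8/5: a pole of order 1; residue -11600/12321.


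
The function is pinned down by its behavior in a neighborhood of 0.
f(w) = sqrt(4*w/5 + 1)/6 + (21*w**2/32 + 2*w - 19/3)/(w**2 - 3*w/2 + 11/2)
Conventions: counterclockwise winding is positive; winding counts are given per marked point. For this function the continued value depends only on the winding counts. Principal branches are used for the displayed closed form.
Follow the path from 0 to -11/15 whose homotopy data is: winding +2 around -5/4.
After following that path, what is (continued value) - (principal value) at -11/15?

Continued minus principal equals 0.

The rational part is single-valued and drops out of the difference; each branch term changes only by its own monodromy.
(1/6)*sqrt(1 - w/(-5/4)): winding +2 is even, the square root returns to the same sheet, contribution 0.
Summing the contributions at w = -11/15 gives 0.


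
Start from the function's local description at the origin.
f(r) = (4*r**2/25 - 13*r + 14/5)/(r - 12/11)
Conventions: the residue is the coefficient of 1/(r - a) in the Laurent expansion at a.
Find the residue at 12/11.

At the order-1 pole 12/11 set g(r) = (r - (12/11))*f(r) = 4*r**2/25 - 13*r + 14/5.
Simple pole: residue = g(a) at a = 12/11, which is -33854/3025.

The residue is -33854/3025.


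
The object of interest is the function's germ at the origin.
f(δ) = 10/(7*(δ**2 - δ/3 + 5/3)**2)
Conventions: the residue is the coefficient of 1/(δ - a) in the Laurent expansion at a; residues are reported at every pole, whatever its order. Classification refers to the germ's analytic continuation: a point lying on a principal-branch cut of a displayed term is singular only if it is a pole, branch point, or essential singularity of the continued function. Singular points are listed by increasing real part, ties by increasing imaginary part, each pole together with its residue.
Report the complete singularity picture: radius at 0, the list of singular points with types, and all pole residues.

Radius of convergence at 0: (1/3)*sqrt(15).
At (1/6) - ((1/6)*sqrt(59))*i: a pole of order 2; residue ((540/24367)*sqrt(59))*i.
At (1/6) + ((1/6)*sqrt(59))*i: a pole of order 2; residue -((540/24367)*sqrt(59))*i.

Denominator factor (δ**2 - δ/3 + 5/3)^2: discriminant -59/9, complex-conjugate roots (1/6) + ((1/6)*sqrt(59))*i and (1/6) - ((1/6)*sqrt(59))*i; poles of order 2, moduli (1/3)*sqrt(15) and (1/3)*sqrt(15).
The radius of convergence is the smallest modulus among the singular points: (1/3)*sqrt(15).
The factor δ**2 - δ/3 + 5/3 splits as (δ - a)(δ - a') with a = (1/6) - ((1/6)*sqrt(59))*i, a' = (1/6) + ((1/6)*sqrt(59))*i. At the order-2 pole a set g(δ) = (δ - a)^2*f(δ) = [10/7] / (δ - a')^2.
Order-2 pole: residue = g'(a); g'((1/6) - ((1/6)*sqrt(59))*i) = ((540/24367)*sqrt(59))*i, so the residue is ((540/24367)*sqrt(59))*i.
The factor δ**2 - δ/3 + 5/3 splits as (δ - a)(δ - a') with a = (1/6) + ((1/6)*sqrt(59))*i, a' = (1/6) - ((1/6)*sqrt(59))*i. At the order-2 pole a set g(δ) = (δ - a)^2*f(δ) = [10/7] / (δ - a')^2.
Order-2 pole: residue = g'(a); g'((1/6) + ((1/6)*sqrt(59))*i) = -((540/24367)*sqrt(59))*i, so the residue is -((540/24367)*sqrt(59))*i.
List the singular points by increasing real part (a conjugate pair: the negative imaginary part first).


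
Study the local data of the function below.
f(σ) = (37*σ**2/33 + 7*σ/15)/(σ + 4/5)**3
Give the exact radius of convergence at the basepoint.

The radius of convergence is 4/5.

Denominator factor (σ + 4/5)^3: pole of order 3 at -4/5, modulus 4/5.
The radius of convergence is the smallest modulus among the singular points: 4/5.


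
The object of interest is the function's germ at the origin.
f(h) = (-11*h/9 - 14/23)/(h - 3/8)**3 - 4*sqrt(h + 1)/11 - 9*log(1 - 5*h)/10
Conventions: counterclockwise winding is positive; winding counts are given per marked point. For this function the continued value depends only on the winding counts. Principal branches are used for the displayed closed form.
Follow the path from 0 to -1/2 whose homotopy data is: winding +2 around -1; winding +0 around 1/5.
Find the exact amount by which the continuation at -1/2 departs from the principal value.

The rational part is single-valued and drops out of the difference; each branch term changes only by its own monodromy.
(-9/10)*log(1 - h/(1/5)): winding 0 around 1/5, so this term returns to its principal value, contribution 0.
(-4/11)*sqrt(1 - h/(-1)): winding +2 is even, the square root returns to the same sheet, contribution 0.
Summing the contributions at h = -1/2 gives 0.

Continued minus principal equals 0.


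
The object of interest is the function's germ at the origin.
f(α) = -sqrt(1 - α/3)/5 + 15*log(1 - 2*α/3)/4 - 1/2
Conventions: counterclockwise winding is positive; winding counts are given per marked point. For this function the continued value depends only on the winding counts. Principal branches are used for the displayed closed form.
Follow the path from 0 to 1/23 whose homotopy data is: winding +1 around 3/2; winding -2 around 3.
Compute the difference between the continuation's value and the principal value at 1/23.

The rational part is single-valued and drops out of the difference; each branch term changes only by its own monodromy.
(15/4)*log(1 - α/(3/2)): each positive loop around 3/2 adds 2*pi*i to the log, so winding +1 contributes (15/4)*(1)*2*pi*i = (15/2)*pi*i.
(-1/5)*sqrt(1 - α/(3)): winding -2 is even, the square root returns to the same sheet, contribution 0.
Summing the contributions at α = 1/23 gives (15/2)*pi*i.

Continued minus principal equals (15/2)*pi*i.


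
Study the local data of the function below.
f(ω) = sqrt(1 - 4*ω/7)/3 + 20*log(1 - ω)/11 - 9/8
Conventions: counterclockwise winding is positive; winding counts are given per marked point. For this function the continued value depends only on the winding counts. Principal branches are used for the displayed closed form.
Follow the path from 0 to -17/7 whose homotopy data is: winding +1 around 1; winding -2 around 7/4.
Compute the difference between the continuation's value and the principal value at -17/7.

The rational part is single-valued and drops out of the difference; each branch term changes only by its own monodromy.
(1/3)*sqrt(1 - ω/(7/4)): winding -2 is even, the square root returns to the same sheet, contribution 0.
(20/11)*log(1 - ω/(1)): each positive loop around 1 adds 2*pi*i to the log, so winding +1 contributes (20/11)*(1)*2*pi*i = (40/11)*pi*i.
Summing the contributions at ω = -17/7 gives (40/11)*pi*i.

Continued minus principal equals (40/11)*pi*i.
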